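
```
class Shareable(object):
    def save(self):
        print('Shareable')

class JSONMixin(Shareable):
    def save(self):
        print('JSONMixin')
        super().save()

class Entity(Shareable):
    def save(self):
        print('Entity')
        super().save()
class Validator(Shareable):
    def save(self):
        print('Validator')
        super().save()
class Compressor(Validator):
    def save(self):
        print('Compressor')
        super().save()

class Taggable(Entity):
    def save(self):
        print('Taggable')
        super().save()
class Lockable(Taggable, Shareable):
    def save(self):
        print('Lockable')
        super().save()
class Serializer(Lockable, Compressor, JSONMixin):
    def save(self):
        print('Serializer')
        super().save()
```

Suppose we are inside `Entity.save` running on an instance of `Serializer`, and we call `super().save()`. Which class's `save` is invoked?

Compressor

L[Serializer] = Serializer + merge(L[Lockable], L[Compressor], L[JSONMixin], [Lockable Compressor JSONMixin])
  take Lockable:  [Lockable Taggable Entity Shareable object] + [Compressor Validator Shareable object] + [JSONMixin Shareable object] + [Lockable Compressor JSONMixin]
  take Taggable:  [Taggable Entity Shareable object] + [Compressor Validator Shareable object] + [JSONMixin Shareable object] + [Compressor JSONMixin]
  take Entity:  [Entity Shareable object] + [Compressor Validator Shareable object] + [JSONMixin Shareable object] + [Compressor JSONMixin]
  take Compressor:  [Shareable object] + [Compressor Validator Shareable object] + [JSONMixin Shareable object] + [Compressor JSONMixin]
  take Validator:  [Shareable object] + [Validator Shareable object] + [JSONMixin Shareable object] + [JSONMixin]
  take JSONMixin:  [Shareable object] + [Shareable object] + [JSONMixin Shareable object] + [JSONMixin]
  take Shareable:  [Shareable object] + [Shareable object] + [Shareable object]
  take object:  [object] + [object] + [object]
MRO: Serializer Lockable Taggable Entity Compressor Validator JSONMixin Shareable object
super() in Entity.save on a Serializer instance goes to the class after Entity in Serializer's MRO: Compressor.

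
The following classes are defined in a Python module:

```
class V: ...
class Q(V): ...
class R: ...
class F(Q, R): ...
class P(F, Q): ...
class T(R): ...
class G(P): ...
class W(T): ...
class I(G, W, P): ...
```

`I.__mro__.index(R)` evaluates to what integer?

L[I] = I + merge(L[G], L[W], L[P], [G W P])
  take G:  [G P F Q V R object] + [W T R object] + [P F Q V R object] + [G W P]
  take W:  [P F Q V R object] + [W T R object] + [P F Q V R object] + [W P]
  take P:  [P F Q V R object] + [T R object] + [P F Q V R object] + [P]
  take F:  [F Q V R object] + [T R object] + [F Q V R object]
  take Q:  [Q V R object] + [T R object] + [Q V R object]
  take V:  [V R object] + [T R object] + [V R object]
  take T:  [R object] + [T R object] + [R object]
  take R:  [R object] + [R object] + [R object]
  take object:  [object] + [object] + [object]
MRO: I G W P F Q V T R object
R sits at index 8.

8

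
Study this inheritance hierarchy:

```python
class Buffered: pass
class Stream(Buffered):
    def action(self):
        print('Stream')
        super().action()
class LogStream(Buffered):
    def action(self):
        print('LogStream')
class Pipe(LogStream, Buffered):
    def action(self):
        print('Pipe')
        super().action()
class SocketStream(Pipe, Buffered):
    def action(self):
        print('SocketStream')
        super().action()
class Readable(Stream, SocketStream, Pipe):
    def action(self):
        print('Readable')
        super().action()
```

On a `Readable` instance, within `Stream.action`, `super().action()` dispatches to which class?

L[Readable] = Readable + merge(L[Stream], L[SocketStream], L[Pipe], [Stream SocketStream Pipe])
  take Stream:  [Stream Buffered object] + [SocketStream Pipe LogStream Buffered object] + [Pipe LogStream Buffered object] + [Stream SocketStream Pipe]
  take SocketStream:  [Buffered object] + [SocketStream Pipe LogStream Buffered object] + [Pipe LogStream Buffered object] + [SocketStream Pipe]
  take Pipe:  [Buffered object] + [Pipe LogStream Buffered object] + [Pipe LogStream Buffered object] + [Pipe]
  take LogStream:  [Buffered object] + [LogStream Buffered object] + [LogStream Buffered object]
  take Buffered:  [Buffered object] + [Buffered object] + [Buffered object]
  take object:  [object] + [object] + [object]
MRO: Readable Stream SocketStream Pipe LogStream Buffered object
super() in Stream.action on a Readable instance goes to the class after Stream in Readable's MRO: SocketStream.

SocketStream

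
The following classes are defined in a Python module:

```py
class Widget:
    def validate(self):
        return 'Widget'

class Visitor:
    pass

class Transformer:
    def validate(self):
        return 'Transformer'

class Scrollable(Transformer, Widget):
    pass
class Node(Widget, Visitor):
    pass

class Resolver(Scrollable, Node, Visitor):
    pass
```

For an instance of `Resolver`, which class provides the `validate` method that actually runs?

L[Resolver] = Resolver + merge(L[Scrollable], L[Node], L[Visitor], [Scrollable Node Visitor])
  take Scrollable:  [Scrollable Transformer Widget object] + [Node Widget Visitor object] + [Visitor object] + [Scrollable Node Visitor]
  take Transformer:  [Transformer Widget object] + [Node Widget Visitor object] + [Visitor object] + [Node Visitor]
  take Node:  [Widget object] + [Node Widget Visitor object] + [Visitor object] + [Node Visitor]
  take Widget:  [Widget object] + [Widget Visitor object] + [Visitor object] + [Visitor]
  take Visitor:  [object] + [Visitor object] + [Visitor object] + [Visitor]
  take object:  [object] + [object] + [object]
MRO: Resolver Scrollable Transformer Node Widget Visitor object
validate is defined in: Transformer, Widget. First along the MRO is Transformer.

Transformer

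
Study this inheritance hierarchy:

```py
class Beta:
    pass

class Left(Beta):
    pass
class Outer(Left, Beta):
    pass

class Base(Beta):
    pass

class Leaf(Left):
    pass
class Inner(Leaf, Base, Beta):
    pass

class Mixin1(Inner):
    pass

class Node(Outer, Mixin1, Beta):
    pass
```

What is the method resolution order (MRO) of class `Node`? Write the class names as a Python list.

L[Node] = Node + merge(L[Outer], L[Mixin1], L[Beta], [Outer Mixin1 Beta])
  take Outer:  [Outer Left Beta object] + [Mixin1 Inner Leaf Left Base Beta object] + [Beta object] + [Outer Mixin1 Beta]
  take Mixin1:  [Left Beta object] + [Mixin1 Inner Leaf Left Base Beta object] + [Beta object] + [Mixin1 Beta]
  take Inner:  [Left Beta object] + [Inner Leaf Left Base Beta object] + [Beta object] + [Beta]
  take Leaf:  [Left Beta object] + [Leaf Left Base Beta object] + [Beta object] + [Beta]
  take Left:  [Left Beta object] + [Left Base Beta object] + [Beta object] + [Beta]
  take Base:  [Beta object] + [Base Beta object] + [Beta object] + [Beta]
  take Beta:  [Beta object] + [Beta object] + [Beta object] + [Beta]
  take object:  [object] + [object] + [object]

[Node, Outer, Mixin1, Inner, Leaf, Left, Base, Beta, object]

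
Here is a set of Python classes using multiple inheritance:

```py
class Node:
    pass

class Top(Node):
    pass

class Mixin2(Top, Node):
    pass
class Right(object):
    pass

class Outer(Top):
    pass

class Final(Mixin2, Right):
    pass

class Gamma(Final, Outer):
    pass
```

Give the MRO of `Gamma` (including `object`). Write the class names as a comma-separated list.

Gamma, Final, Mixin2, Outer, Top, Node, Right, object

L[Gamma] = Gamma + merge(L[Final], L[Outer], [Final Outer])
  take Final:  [Final Mixin2 Top Node Right object] + [Outer Top Node object] + [Final Outer]
  take Mixin2:  [Mixin2 Top Node Right object] + [Outer Top Node object] + [Outer]
  take Outer:  [Top Node Right object] + [Outer Top Node object] + [Outer]
  take Top:  [Top Node Right object] + [Top Node object]
  take Node:  [Node Right object] + [Node object]
  take Right:  [Right object] + [object]
  take object:  [object] + [object]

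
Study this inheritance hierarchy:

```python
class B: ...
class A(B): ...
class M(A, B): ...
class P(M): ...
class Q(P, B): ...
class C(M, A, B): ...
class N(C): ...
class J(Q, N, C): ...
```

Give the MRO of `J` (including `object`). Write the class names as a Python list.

[J, Q, P, N, C, M, A, B, object]

L[J] = J + merge(L[Q], L[N], L[C], [Q N C])
  take Q:  [Q P M A B object] + [N C M A B object] + [C M A B object] + [Q N C]
  take P:  [P M A B object] + [N C M A B object] + [C M A B object] + [N C]
  take N:  [M A B object] + [N C M A B object] + [C M A B object] + [N C]
  take C:  [M A B object] + [C M A B object] + [C M A B object] + [C]
  take M:  [M A B object] + [M A B object] + [M A B object]
  take A:  [A B object] + [A B object] + [A B object]
  take B:  [B object] + [B object] + [B object]
  take object:  [object] + [object] + [object]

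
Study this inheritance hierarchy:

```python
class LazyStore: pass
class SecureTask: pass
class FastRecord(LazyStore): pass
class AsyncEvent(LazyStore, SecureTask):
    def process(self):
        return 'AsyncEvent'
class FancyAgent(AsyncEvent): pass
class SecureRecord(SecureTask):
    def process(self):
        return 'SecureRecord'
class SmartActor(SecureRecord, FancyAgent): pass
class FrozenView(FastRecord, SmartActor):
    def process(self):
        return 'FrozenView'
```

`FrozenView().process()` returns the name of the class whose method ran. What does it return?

FrozenView

L[FrozenView] = FrozenView + merge(L[FastRecord], L[SmartActor], [FastRecord SmartActor])
  take FastRecord:  [FastRecord LazyStore object] + [SmartActor SecureRecord FancyAgent AsyncEvent LazyStore SecureTask object] + [FastRecord SmartActor]
  take SmartActor:  [LazyStore object] + [SmartActor SecureRecord FancyAgent AsyncEvent LazyStore SecureTask object] + [SmartActor]
  take SecureRecord:  [LazyStore object] + [SecureRecord FancyAgent AsyncEvent LazyStore SecureTask object]
  take FancyAgent:  [LazyStore object] + [FancyAgent AsyncEvent LazyStore SecureTask object]
  take AsyncEvent:  [LazyStore object] + [AsyncEvent LazyStore SecureTask object]
  take LazyStore:  [LazyStore object] + [LazyStore SecureTask object]
  take SecureTask:  [object] + [SecureTask object]
  take object:  [object] + [object]
MRO: FrozenView FastRecord SmartActor SecureRecord FancyAgent AsyncEvent LazyStore SecureTask object
process is defined in: AsyncEvent, FrozenView, SecureRecord. First along the MRO is FrozenView.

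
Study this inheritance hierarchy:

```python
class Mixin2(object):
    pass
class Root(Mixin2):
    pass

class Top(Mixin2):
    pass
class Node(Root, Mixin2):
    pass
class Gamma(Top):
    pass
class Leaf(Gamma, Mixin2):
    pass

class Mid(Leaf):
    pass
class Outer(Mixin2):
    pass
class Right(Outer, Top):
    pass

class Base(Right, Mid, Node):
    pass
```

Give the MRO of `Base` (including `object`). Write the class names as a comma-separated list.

L[Base] = Base + merge(L[Right], L[Mid], L[Node], [Right Mid Node])
  take Right:  [Right Outer Top Mixin2 object] + [Mid Leaf Gamma Top Mixin2 object] + [Node Root Mixin2 object] + [Right Mid Node]
  take Outer:  [Outer Top Mixin2 object] + [Mid Leaf Gamma Top Mixin2 object] + [Node Root Mixin2 object] + [Mid Node]
  take Mid:  [Top Mixin2 object] + [Mid Leaf Gamma Top Mixin2 object] + [Node Root Mixin2 object] + [Mid Node]
  take Leaf:  [Top Mixin2 object] + [Leaf Gamma Top Mixin2 object] + [Node Root Mixin2 object] + [Node]
  take Gamma:  [Top Mixin2 object] + [Gamma Top Mixin2 object] + [Node Root Mixin2 object] + [Node]
  take Top:  [Top Mixin2 object] + [Top Mixin2 object] + [Node Root Mixin2 object] + [Node]
  take Node:  [Mixin2 object] + [Mixin2 object] + [Node Root Mixin2 object] + [Node]
  take Root:  [Mixin2 object] + [Mixin2 object] + [Root Mixin2 object]
  take Mixin2:  [Mixin2 object] + [Mixin2 object] + [Mixin2 object]
  take object:  [object] + [object] + [object]

Base, Right, Outer, Mid, Leaf, Gamma, Top, Node, Root, Mixin2, object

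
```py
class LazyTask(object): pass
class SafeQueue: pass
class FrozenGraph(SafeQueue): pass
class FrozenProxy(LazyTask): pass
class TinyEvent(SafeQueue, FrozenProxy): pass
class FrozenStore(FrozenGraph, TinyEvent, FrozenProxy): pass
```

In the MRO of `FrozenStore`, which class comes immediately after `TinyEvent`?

SafeQueue

L[FrozenStore] = FrozenStore + merge(L[FrozenGraph], L[TinyEvent], L[FrozenProxy], [FrozenGraph TinyEvent FrozenProxy])
  take FrozenGraph:  [FrozenGraph SafeQueue object] + [TinyEvent SafeQueue FrozenProxy LazyTask object] + [FrozenProxy LazyTask object] + [FrozenGraph TinyEvent FrozenProxy]
  take TinyEvent:  [SafeQueue object] + [TinyEvent SafeQueue FrozenProxy LazyTask object] + [FrozenProxy LazyTask object] + [TinyEvent FrozenProxy]
  take SafeQueue:  [SafeQueue object] + [SafeQueue FrozenProxy LazyTask object] + [FrozenProxy LazyTask object] + [FrozenProxy]
  take FrozenProxy:  [object] + [FrozenProxy LazyTask object] + [FrozenProxy LazyTask object] + [FrozenProxy]
  take LazyTask:  [object] + [LazyTask object] + [LazyTask object]
  take object:  [object] + [object] + [object]
MRO: FrozenStore FrozenGraph TinyEvent SafeQueue FrozenProxy LazyTask object
TinyEvent is at position 2; next is SafeQueue.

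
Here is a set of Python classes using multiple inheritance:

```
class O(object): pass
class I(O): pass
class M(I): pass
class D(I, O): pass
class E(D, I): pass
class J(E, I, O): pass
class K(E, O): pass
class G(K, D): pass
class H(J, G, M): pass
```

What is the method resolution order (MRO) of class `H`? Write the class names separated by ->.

H -> J -> G -> K -> E -> D -> M -> I -> O -> object

L[H] = H + merge(L[J], L[G], L[M], [J G M])
  take J:  [J E D I O object] + [G K E D I O object] + [M I O object] + [J G M]
  take G:  [E D I O object] + [G K E D I O object] + [M I O object] + [G M]
  take K:  [E D I O object] + [K E D I O object] + [M I O object] + [M]
  take E:  [E D I O object] + [E D I O object] + [M I O object] + [M]
  take D:  [D I O object] + [D I O object] + [M I O object] + [M]
  take M:  [I O object] + [I O object] + [M I O object] + [M]
  take I:  [I O object] + [I O object] + [I O object]
  take O:  [O object] + [O object] + [O object]
  take object:  [object] + [object] + [object]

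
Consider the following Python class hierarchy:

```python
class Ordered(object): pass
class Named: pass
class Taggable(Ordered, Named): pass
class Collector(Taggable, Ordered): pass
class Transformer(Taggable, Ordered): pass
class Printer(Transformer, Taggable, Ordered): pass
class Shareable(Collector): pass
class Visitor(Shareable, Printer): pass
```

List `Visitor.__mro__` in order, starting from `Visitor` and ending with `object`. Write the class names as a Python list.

L[Visitor] = Visitor + merge(L[Shareable], L[Printer], [Shareable Printer])
  take Shareable:  [Shareable Collector Taggable Ordered Named object] + [Printer Transformer Taggable Ordered Named object] + [Shareable Printer]
  take Collector:  [Collector Taggable Ordered Named object] + [Printer Transformer Taggable Ordered Named object] + [Printer]
  take Printer:  [Taggable Ordered Named object] + [Printer Transformer Taggable Ordered Named object] + [Printer]
  take Transformer:  [Taggable Ordered Named object] + [Transformer Taggable Ordered Named object]
  take Taggable:  [Taggable Ordered Named object] + [Taggable Ordered Named object]
  take Ordered:  [Ordered Named object] + [Ordered Named object]
  take Named:  [Named object] + [Named object]
  take object:  [object] + [object]

[Visitor, Shareable, Collector, Printer, Transformer, Taggable, Ordered, Named, object]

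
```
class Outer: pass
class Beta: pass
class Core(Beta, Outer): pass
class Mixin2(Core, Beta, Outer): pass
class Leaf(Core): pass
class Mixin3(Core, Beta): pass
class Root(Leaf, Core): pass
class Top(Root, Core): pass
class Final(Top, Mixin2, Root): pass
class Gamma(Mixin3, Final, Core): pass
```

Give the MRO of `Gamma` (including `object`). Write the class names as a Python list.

L[Gamma] = Gamma + merge(L[Mixin3], L[Final], L[Core], [Mixin3 Final Core])
  take Mixin3:  [Mixin3 Core Beta Outer object] + [Final Top Mixin2 Root Leaf Core Beta Outer object] + [Core Beta Outer object] + [Mixin3 Final Core]
  take Final:  [Core Beta Outer object] + [Final Top Mixin2 Root Leaf Core Beta Outer object] + [Core Beta Outer object] + [Final Core]
  take Top:  [Core Beta Outer object] + [Top Mixin2 Root Leaf Core Beta Outer object] + [Core Beta Outer object] + [Core]
  take Mixin2:  [Core Beta Outer object] + [Mixin2 Root Leaf Core Beta Outer object] + [Core Beta Outer object] + [Core]
  take Root:  [Core Beta Outer object] + [Root Leaf Core Beta Outer object] + [Core Beta Outer object] + [Core]
  take Leaf:  [Core Beta Outer object] + [Leaf Core Beta Outer object] + [Core Beta Outer object] + [Core]
  take Core:  [Core Beta Outer object] + [Core Beta Outer object] + [Core Beta Outer object] + [Core]
  take Beta:  [Beta Outer object] + [Beta Outer object] + [Beta Outer object]
  take Outer:  [Outer object] + [Outer object] + [Outer object]
  take object:  [object] + [object] + [object]

[Gamma, Mixin3, Final, Top, Mixin2, Root, Leaf, Core, Beta, Outer, object]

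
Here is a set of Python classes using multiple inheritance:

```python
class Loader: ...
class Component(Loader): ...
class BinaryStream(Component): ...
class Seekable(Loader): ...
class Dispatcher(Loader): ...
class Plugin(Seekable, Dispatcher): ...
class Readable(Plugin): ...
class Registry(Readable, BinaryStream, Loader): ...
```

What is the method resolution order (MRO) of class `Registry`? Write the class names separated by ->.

L[Registry] = Registry + merge(L[Readable], L[BinaryStream], L[Loader], [Readable BinaryStream Loader])
  take Readable:  [Readable Plugin Seekable Dispatcher Loader object] + [BinaryStream Component Loader object] + [Loader object] + [Readable BinaryStream Loader]
  take Plugin:  [Plugin Seekable Dispatcher Loader object] + [BinaryStream Component Loader object] + [Loader object] + [BinaryStream Loader]
  take Seekable:  [Seekable Dispatcher Loader object] + [BinaryStream Component Loader object] + [Loader object] + [BinaryStream Loader]
  take Dispatcher:  [Dispatcher Loader object] + [BinaryStream Component Loader object] + [Loader object] + [BinaryStream Loader]
  take BinaryStream:  [Loader object] + [BinaryStream Component Loader object] + [Loader object] + [BinaryStream Loader]
  take Component:  [Loader object] + [Component Loader object] + [Loader object] + [Loader]
  take Loader:  [Loader object] + [Loader object] + [Loader object] + [Loader]
  take object:  [object] + [object] + [object]

Registry -> Readable -> Plugin -> Seekable -> Dispatcher -> BinaryStream -> Component -> Loader -> object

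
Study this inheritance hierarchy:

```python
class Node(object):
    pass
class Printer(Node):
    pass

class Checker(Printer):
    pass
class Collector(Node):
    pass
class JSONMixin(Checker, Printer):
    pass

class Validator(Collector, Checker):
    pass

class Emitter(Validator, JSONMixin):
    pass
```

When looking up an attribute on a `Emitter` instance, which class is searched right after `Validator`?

Collector

L[Emitter] = Emitter + merge(L[Validator], L[JSONMixin], [Validator JSONMixin])
  take Validator:  [Validator Collector Checker Printer Node object] + [JSONMixin Checker Printer Node object] + [Validator JSONMixin]
  take Collector:  [Collector Checker Printer Node object] + [JSONMixin Checker Printer Node object] + [JSONMixin]
  take JSONMixin:  [Checker Printer Node object] + [JSONMixin Checker Printer Node object] + [JSONMixin]
  take Checker:  [Checker Printer Node object] + [Checker Printer Node object]
  take Printer:  [Printer Node object] + [Printer Node object]
  take Node:  [Node object] + [Node object]
  take object:  [object] + [object]
MRO: Emitter Validator Collector JSONMixin Checker Printer Node object
Validator is at position 1; next is Collector.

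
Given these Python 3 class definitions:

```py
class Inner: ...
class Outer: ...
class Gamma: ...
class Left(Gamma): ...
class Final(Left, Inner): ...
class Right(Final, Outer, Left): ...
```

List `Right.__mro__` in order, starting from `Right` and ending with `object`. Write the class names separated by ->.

Right -> Final -> Outer -> Left -> Gamma -> Inner -> object

L[Right] = Right + merge(L[Final], L[Outer], L[Left], [Final Outer Left])
  take Final:  [Final Left Gamma Inner object] + [Outer object] + [Left Gamma object] + [Final Outer Left]
  take Outer:  [Left Gamma Inner object] + [Outer object] + [Left Gamma object] + [Outer Left]
  take Left:  [Left Gamma Inner object] + [object] + [Left Gamma object] + [Left]
  take Gamma:  [Gamma Inner object] + [object] + [Gamma object]
  take Inner:  [Inner object] + [object] + [object]
  take object:  [object] + [object] + [object]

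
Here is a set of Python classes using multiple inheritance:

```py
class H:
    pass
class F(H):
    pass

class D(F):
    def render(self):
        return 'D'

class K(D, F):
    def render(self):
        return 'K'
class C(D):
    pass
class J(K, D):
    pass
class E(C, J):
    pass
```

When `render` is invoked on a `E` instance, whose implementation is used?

L[E] = E + merge(L[C], L[J], [C J])
  take C:  [C D F H object] + [J K D F H object] + [C J]
  take J:  [D F H object] + [J K D F H object] + [J]
  take K:  [D F H object] + [K D F H object]
  take D:  [D F H object] + [D F H object]
  take F:  [F H object] + [F H object]
  take H:  [H object] + [H object]
  take object:  [object] + [object]
MRO: E C J K D F H object
render is defined in: D, K. First along the MRO is K.

K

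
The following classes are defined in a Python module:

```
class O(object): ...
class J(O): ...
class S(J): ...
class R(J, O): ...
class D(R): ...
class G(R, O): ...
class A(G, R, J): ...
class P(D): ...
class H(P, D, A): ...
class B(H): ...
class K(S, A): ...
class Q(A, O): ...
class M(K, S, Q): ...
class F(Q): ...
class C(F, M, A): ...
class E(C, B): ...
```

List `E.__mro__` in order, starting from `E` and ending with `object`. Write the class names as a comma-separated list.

E, C, F, M, K, S, Q, B, H, P, D, A, G, R, J, O, object

L[E] = E + merge(L[C], L[B], [C B])
  take C:  [C F M K S Q A G R J O object] + [B H P D A G R J O object] + [C B]
  take F:  [F M K S Q A G R J O object] + [B H P D A G R J O object] + [B]
  take M:  [M K S Q A G R J O object] + [B H P D A G R J O object] + [B]
  take K:  [K S Q A G R J O object] + [B H P D A G R J O object] + [B]
  take S:  [S Q A G R J O object] + [B H P D A G R J O object] + [B]
  take Q:  [Q A G R J O object] + [B H P D A G R J O object] + [B]
  take B:  [A G R J O object] + [B H P D A G R J O object] + [B]
  take H:  [A G R J O object] + [H P D A G R J O object]
  take P:  [A G R J O object] + [P D A G R J O object]
  take D:  [A G R J O object] + [D A G R J O object]
  take A:  [A G R J O object] + [A G R J O object]
  take G:  [G R J O object] + [G R J O object]
  take R:  [R J O object] + [R J O object]
  take J:  [J O object] + [J O object]
  take O:  [O object] + [O object]
  take object:  [object] + [object]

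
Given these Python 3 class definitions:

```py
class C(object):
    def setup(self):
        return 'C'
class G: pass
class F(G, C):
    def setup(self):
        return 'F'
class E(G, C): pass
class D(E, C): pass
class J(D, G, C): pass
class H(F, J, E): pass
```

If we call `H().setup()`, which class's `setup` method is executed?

F

L[H] = H + merge(L[F], L[J], L[E], [F J E])
  take F:  [F G C object] + [J D E G C object] + [E G C object] + [F J E]
  take J:  [G C object] + [J D E G C object] + [E G C object] + [J E]
  take D:  [G C object] + [D E G C object] + [E G C object] + [E]
  take E:  [G C object] + [E G C object] + [E G C object] + [E]
  take G:  [G C object] + [G C object] + [G C object]
  take C:  [C object] + [C object] + [C object]
  take object:  [object] + [object] + [object]
MRO: H F J D E G C object
setup is defined in: C, F. First along the MRO is F.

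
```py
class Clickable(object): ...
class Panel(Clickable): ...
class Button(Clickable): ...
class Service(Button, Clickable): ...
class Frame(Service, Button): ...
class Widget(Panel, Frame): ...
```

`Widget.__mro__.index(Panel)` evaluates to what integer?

L[Widget] = Widget + merge(L[Panel], L[Frame], [Panel Frame])
  take Panel:  [Panel Clickable object] + [Frame Service Button Clickable object] + [Panel Frame]
  take Frame:  [Clickable object] + [Frame Service Button Clickable object] + [Frame]
  take Service:  [Clickable object] + [Service Button Clickable object]
  take Button:  [Clickable object] + [Button Clickable object]
  take Clickable:  [Clickable object] + [Clickable object]
  take object:  [object] + [object]
MRO: Widget Panel Frame Service Button Clickable object
Panel sits at index 1.

1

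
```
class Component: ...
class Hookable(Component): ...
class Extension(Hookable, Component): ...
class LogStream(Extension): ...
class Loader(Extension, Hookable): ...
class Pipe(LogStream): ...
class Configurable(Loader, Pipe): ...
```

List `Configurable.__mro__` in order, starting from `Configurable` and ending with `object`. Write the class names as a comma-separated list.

L[Configurable] = Configurable + merge(L[Loader], L[Pipe], [Loader Pipe])
  take Loader:  [Loader Extension Hookable Component object] + [Pipe LogStream Extension Hookable Component object] + [Loader Pipe]
  take Pipe:  [Extension Hookable Component object] + [Pipe LogStream Extension Hookable Component object] + [Pipe]
  take LogStream:  [Extension Hookable Component object] + [LogStream Extension Hookable Component object]
  take Extension:  [Extension Hookable Component object] + [Extension Hookable Component object]
  take Hookable:  [Hookable Component object] + [Hookable Component object]
  take Component:  [Component object] + [Component object]
  take object:  [object] + [object]

Configurable, Loader, Pipe, LogStream, Extension, Hookable, Component, object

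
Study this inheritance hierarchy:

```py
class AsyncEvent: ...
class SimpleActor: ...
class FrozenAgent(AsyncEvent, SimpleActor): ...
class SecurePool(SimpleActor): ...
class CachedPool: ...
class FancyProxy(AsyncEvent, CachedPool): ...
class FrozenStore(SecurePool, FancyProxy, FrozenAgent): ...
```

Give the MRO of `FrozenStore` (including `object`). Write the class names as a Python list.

L[FrozenStore] = FrozenStore + merge(L[SecurePool], L[FancyProxy], L[FrozenAgent], [SecurePool FancyProxy FrozenAgent])
  take SecurePool:  [SecurePool SimpleActor object] + [FancyProxy AsyncEvent CachedPool object] + [FrozenAgent AsyncEvent SimpleActor object] + [SecurePool FancyProxy FrozenAgent]
  take FancyProxy:  [SimpleActor object] + [FancyProxy AsyncEvent CachedPool object] + [FrozenAgent AsyncEvent SimpleActor object] + [FancyProxy FrozenAgent]
  take FrozenAgent:  [SimpleActor object] + [AsyncEvent CachedPool object] + [FrozenAgent AsyncEvent SimpleActor object] + [FrozenAgent]
  take AsyncEvent:  [SimpleActor object] + [AsyncEvent CachedPool object] + [AsyncEvent SimpleActor object]
  take SimpleActor:  [SimpleActor object] + [CachedPool object] + [SimpleActor object]
  take CachedPool:  [object] + [CachedPool object] + [object]
  take object:  [object] + [object] + [object]

[FrozenStore, SecurePool, FancyProxy, FrozenAgent, AsyncEvent, SimpleActor, CachedPool, object]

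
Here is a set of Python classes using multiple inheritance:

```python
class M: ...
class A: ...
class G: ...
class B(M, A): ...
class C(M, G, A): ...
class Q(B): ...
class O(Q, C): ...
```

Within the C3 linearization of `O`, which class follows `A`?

L[O] = O + merge(L[Q], L[C], [Q C])
  take Q:  [Q B M A object] + [C M G A object] + [Q C]
  take B:  [B M A object] + [C M G A object] + [C]
  take C:  [M A object] + [C M G A object] + [C]
  take M:  [M A object] + [M G A object]
  take G:  [A object] + [G A object]
  take A:  [A object] + [A object]
  take object:  [object] + [object]
MRO: O Q B C M G A object
A is at position 6; next is object.

object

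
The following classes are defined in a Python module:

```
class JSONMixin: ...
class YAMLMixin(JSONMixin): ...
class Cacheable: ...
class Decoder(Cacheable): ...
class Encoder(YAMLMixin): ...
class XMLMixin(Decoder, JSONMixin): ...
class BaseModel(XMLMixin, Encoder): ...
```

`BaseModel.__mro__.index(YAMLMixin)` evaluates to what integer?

L[BaseModel] = BaseModel + merge(L[XMLMixin], L[Encoder], [XMLMixin Encoder])
  take XMLMixin:  [XMLMixin Decoder Cacheable JSONMixin object] + [Encoder YAMLMixin JSONMixin object] + [XMLMixin Encoder]
  take Decoder:  [Decoder Cacheable JSONMixin object] + [Encoder YAMLMixin JSONMixin object] + [Encoder]
  take Cacheable:  [Cacheable JSONMixin object] + [Encoder YAMLMixin JSONMixin object] + [Encoder]
  take Encoder:  [JSONMixin object] + [Encoder YAMLMixin JSONMixin object] + [Encoder]
  take YAMLMixin:  [JSONMixin object] + [YAMLMixin JSONMixin object]
  take JSONMixin:  [JSONMixin object] + [JSONMixin object]
  take object:  [object] + [object]
MRO: BaseModel XMLMixin Decoder Cacheable Encoder YAMLMixin JSONMixin object
YAMLMixin sits at index 5.

5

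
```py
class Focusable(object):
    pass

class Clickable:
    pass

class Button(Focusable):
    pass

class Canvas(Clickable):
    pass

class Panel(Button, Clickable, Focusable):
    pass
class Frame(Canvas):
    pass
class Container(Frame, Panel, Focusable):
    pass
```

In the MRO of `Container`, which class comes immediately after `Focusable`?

object

L[Container] = Container + merge(L[Frame], L[Panel], L[Focusable], [Frame Panel Focusable])
  take Frame:  [Frame Canvas Clickable object] + [Panel Button Clickable Focusable object] + [Focusable object] + [Frame Panel Focusable]
  take Canvas:  [Canvas Clickable object] + [Panel Button Clickable Focusable object] + [Focusable object] + [Panel Focusable]
  take Panel:  [Clickable object] + [Panel Button Clickable Focusable object] + [Focusable object] + [Panel Focusable]
  take Button:  [Clickable object] + [Button Clickable Focusable object] + [Focusable object] + [Focusable]
  take Clickable:  [Clickable object] + [Clickable Focusable object] + [Focusable object] + [Focusable]
  take Focusable:  [object] + [Focusable object] + [Focusable object] + [Focusable]
  take object:  [object] + [object] + [object]
MRO: Container Frame Canvas Panel Button Clickable Focusable object
Focusable is at position 6; next is object.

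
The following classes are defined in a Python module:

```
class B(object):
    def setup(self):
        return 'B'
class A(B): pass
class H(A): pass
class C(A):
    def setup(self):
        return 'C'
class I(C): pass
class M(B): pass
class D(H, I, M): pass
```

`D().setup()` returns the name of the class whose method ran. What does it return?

L[D] = D + merge(L[H], L[I], L[M], [H I M])
  take H:  [H A B object] + [I C A B object] + [M B object] + [H I M]
  take I:  [A B object] + [I C A B object] + [M B object] + [I M]
  take C:  [A B object] + [C A B object] + [M B object] + [M]
  take A:  [A B object] + [A B object] + [M B object] + [M]
  take M:  [B object] + [B object] + [M B object] + [M]
  take B:  [B object] + [B object] + [B object]
  take object:  [object] + [object] + [object]
MRO: D H I C A M B object
setup is defined in: B, C. First along the MRO is C.

C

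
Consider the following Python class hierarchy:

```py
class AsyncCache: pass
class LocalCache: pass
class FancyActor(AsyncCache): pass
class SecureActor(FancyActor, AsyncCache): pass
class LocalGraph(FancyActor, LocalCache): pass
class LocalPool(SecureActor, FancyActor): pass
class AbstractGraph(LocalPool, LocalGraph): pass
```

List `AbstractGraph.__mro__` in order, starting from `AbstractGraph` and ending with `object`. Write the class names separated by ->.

AbstractGraph -> LocalPool -> SecureActor -> LocalGraph -> FancyActor -> AsyncCache -> LocalCache -> object

L[AbstractGraph] = AbstractGraph + merge(L[LocalPool], L[LocalGraph], [LocalPool LocalGraph])
  take LocalPool:  [LocalPool SecureActor FancyActor AsyncCache object] + [LocalGraph FancyActor AsyncCache LocalCache object] + [LocalPool LocalGraph]
  take SecureActor:  [SecureActor FancyActor AsyncCache object] + [LocalGraph FancyActor AsyncCache LocalCache object] + [LocalGraph]
  take LocalGraph:  [FancyActor AsyncCache object] + [LocalGraph FancyActor AsyncCache LocalCache object] + [LocalGraph]
  take FancyActor:  [FancyActor AsyncCache object] + [FancyActor AsyncCache LocalCache object]
  take AsyncCache:  [AsyncCache object] + [AsyncCache LocalCache object]
  take LocalCache:  [object] + [LocalCache object]
  take object:  [object] + [object]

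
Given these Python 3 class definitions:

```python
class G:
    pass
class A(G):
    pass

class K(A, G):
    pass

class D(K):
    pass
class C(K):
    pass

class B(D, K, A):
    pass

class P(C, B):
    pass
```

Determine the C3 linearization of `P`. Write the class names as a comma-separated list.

L[P] = P + merge(L[C], L[B], [C B])
  take C:  [C K A G object] + [B D K A G object] + [C B]
  take B:  [K A G object] + [B D K A G object] + [B]
  take D:  [K A G object] + [D K A G object]
  take K:  [K A G object] + [K A G object]
  take A:  [A G object] + [A G object]
  take G:  [G object] + [G object]
  take object:  [object] + [object]

P, C, B, D, K, A, G, object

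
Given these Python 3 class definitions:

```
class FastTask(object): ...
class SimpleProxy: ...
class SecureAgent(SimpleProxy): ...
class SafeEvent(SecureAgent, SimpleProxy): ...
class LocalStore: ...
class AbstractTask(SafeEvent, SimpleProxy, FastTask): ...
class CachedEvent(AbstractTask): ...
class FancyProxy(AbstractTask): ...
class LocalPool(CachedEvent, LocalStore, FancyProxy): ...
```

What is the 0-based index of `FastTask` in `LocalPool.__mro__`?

L[LocalPool] = LocalPool + merge(L[CachedEvent], L[LocalStore], L[FancyProxy], [CachedEvent LocalStore FancyProxy])
  take CachedEvent:  [CachedEvent AbstractTask SafeEvent SecureAgent SimpleProxy FastTask object] + [LocalStore object] + [FancyProxy AbstractTask SafeEvent SecureAgent SimpleProxy FastTask object] + [CachedEvent LocalStore FancyProxy]
  take LocalStore:  [AbstractTask SafeEvent SecureAgent SimpleProxy FastTask object] + [LocalStore object] + [FancyProxy AbstractTask SafeEvent SecureAgent SimpleProxy FastTask object] + [LocalStore FancyProxy]
  take FancyProxy:  [AbstractTask SafeEvent SecureAgent SimpleProxy FastTask object] + [object] + [FancyProxy AbstractTask SafeEvent SecureAgent SimpleProxy FastTask object] + [FancyProxy]
  take AbstractTask:  [AbstractTask SafeEvent SecureAgent SimpleProxy FastTask object] + [object] + [AbstractTask SafeEvent SecureAgent SimpleProxy FastTask object]
  take SafeEvent:  [SafeEvent SecureAgent SimpleProxy FastTask object] + [object] + [SafeEvent SecureAgent SimpleProxy FastTask object]
  take SecureAgent:  [SecureAgent SimpleProxy FastTask object] + [object] + [SecureAgent SimpleProxy FastTask object]
  take SimpleProxy:  [SimpleProxy FastTask object] + [object] + [SimpleProxy FastTask object]
  take FastTask:  [FastTask object] + [object] + [FastTask object]
  take object:  [object] + [object] + [object]
MRO: LocalPool CachedEvent LocalStore FancyProxy AbstractTask SafeEvent SecureAgent SimpleProxy FastTask object
FastTask sits at index 8.

8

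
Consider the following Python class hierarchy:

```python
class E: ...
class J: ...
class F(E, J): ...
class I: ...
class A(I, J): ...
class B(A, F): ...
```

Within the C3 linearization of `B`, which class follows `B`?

L[B] = B + merge(L[A], L[F], [A F])
  take A:  [A I J object] + [F E J object] + [A F]
  take I:  [I J object] + [F E J object] + [F]
  take F:  [J object] + [F E J object] + [F]
  take E:  [J object] + [E J object]
  take J:  [J object] + [J object]
  take object:  [object] + [object]
MRO: B A I F E J object
B is at position 0; next is A.

A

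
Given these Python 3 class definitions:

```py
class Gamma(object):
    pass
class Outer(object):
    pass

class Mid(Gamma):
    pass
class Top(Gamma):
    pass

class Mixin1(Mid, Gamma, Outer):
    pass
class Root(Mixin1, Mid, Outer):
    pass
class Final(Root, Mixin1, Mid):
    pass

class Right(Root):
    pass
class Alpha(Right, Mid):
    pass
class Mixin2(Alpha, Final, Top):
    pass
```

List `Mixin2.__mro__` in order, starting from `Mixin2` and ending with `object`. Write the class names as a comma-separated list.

Mixin2, Alpha, Right, Final, Root, Mixin1, Mid, Top, Gamma, Outer, object

L[Mixin2] = Mixin2 + merge(L[Alpha], L[Final], L[Top], [Alpha Final Top])
  take Alpha:  [Alpha Right Root Mixin1 Mid Gamma Outer object] + [Final Root Mixin1 Mid Gamma Outer object] + [Top Gamma object] + [Alpha Final Top]
  take Right:  [Right Root Mixin1 Mid Gamma Outer object] + [Final Root Mixin1 Mid Gamma Outer object] + [Top Gamma object] + [Final Top]
  take Final:  [Root Mixin1 Mid Gamma Outer object] + [Final Root Mixin1 Mid Gamma Outer object] + [Top Gamma object] + [Final Top]
  take Root:  [Root Mixin1 Mid Gamma Outer object] + [Root Mixin1 Mid Gamma Outer object] + [Top Gamma object] + [Top]
  take Mixin1:  [Mixin1 Mid Gamma Outer object] + [Mixin1 Mid Gamma Outer object] + [Top Gamma object] + [Top]
  take Mid:  [Mid Gamma Outer object] + [Mid Gamma Outer object] + [Top Gamma object] + [Top]
  take Top:  [Gamma Outer object] + [Gamma Outer object] + [Top Gamma object] + [Top]
  take Gamma:  [Gamma Outer object] + [Gamma Outer object] + [Gamma object]
  take Outer:  [Outer object] + [Outer object] + [object]
  take object:  [object] + [object] + [object]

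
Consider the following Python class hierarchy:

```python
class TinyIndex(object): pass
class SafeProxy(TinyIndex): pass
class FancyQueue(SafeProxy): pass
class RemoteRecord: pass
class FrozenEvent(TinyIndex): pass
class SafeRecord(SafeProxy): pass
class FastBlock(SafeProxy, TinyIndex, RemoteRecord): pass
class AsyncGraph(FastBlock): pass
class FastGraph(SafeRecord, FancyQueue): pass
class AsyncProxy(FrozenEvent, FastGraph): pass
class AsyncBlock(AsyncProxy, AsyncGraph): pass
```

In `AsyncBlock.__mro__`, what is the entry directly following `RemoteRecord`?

L[AsyncBlock] = AsyncBlock + merge(L[AsyncProxy], L[AsyncGraph], [AsyncProxy AsyncGraph])
  take AsyncProxy:  [AsyncProxy FrozenEvent FastGraph SafeRecord FancyQueue SafeProxy TinyIndex object] + [AsyncGraph FastBlock SafeProxy TinyIndex RemoteRecord object] + [AsyncProxy AsyncGraph]
  take FrozenEvent:  [FrozenEvent FastGraph SafeRecord FancyQueue SafeProxy TinyIndex object] + [AsyncGraph FastBlock SafeProxy TinyIndex RemoteRecord object] + [AsyncGraph]
  take FastGraph:  [FastGraph SafeRecord FancyQueue SafeProxy TinyIndex object] + [AsyncGraph FastBlock SafeProxy TinyIndex RemoteRecord object] + [AsyncGraph]
  take SafeRecord:  [SafeRecord FancyQueue SafeProxy TinyIndex object] + [AsyncGraph FastBlock SafeProxy TinyIndex RemoteRecord object] + [AsyncGraph]
  take FancyQueue:  [FancyQueue SafeProxy TinyIndex object] + [AsyncGraph FastBlock SafeProxy TinyIndex RemoteRecord object] + [AsyncGraph]
  take AsyncGraph:  [SafeProxy TinyIndex object] + [AsyncGraph FastBlock SafeProxy TinyIndex RemoteRecord object] + [AsyncGraph]
  take FastBlock:  [SafeProxy TinyIndex object] + [FastBlock SafeProxy TinyIndex RemoteRecord object]
  take SafeProxy:  [SafeProxy TinyIndex object] + [SafeProxy TinyIndex RemoteRecord object]
  take TinyIndex:  [TinyIndex object] + [TinyIndex RemoteRecord object]
  take RemoteRecord:  [object] + [RemoteRecord object]
  take object:  [object] + [object]
MRO: AsyncBlock AsyncProxy FrozenEvent FastGraph SafeRecord FancyQueue AsyncGraph FastBlock SafeProxy TinyIndex RemoteRecord object
RemoteRecord is at position 10; next is object.

object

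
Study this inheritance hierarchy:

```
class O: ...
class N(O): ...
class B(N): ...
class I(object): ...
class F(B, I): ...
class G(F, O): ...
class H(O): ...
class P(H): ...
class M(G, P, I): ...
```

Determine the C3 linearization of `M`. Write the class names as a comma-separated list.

L[M] = M + merge(L[G], L[P], L[I], [G P I])
  take G:  [G F B N O I object] + [P H O object] + [I object] + [G P I]
  take F:  [F B N O I object] + [P H O object] + [I object] + [P I]
  take B:  [B N O I object] + [P H O object] + [I object] + [P I]
  take N:  [N O I object] + [P H O object] + [I object] + [P I]
  take P:  [O I object] + [P H O object] + [I object] + [P I]
  take H:  [O I object] + [H O object] + [I object] + [I]
  take O:  [O I object] + [O object] + [I object] + [I]
  take I:  [I object] + [object] + [I object] + [I]
  take object:  [object] + [object] + [object]

M, G, F, B, N, P, H, O, I, object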